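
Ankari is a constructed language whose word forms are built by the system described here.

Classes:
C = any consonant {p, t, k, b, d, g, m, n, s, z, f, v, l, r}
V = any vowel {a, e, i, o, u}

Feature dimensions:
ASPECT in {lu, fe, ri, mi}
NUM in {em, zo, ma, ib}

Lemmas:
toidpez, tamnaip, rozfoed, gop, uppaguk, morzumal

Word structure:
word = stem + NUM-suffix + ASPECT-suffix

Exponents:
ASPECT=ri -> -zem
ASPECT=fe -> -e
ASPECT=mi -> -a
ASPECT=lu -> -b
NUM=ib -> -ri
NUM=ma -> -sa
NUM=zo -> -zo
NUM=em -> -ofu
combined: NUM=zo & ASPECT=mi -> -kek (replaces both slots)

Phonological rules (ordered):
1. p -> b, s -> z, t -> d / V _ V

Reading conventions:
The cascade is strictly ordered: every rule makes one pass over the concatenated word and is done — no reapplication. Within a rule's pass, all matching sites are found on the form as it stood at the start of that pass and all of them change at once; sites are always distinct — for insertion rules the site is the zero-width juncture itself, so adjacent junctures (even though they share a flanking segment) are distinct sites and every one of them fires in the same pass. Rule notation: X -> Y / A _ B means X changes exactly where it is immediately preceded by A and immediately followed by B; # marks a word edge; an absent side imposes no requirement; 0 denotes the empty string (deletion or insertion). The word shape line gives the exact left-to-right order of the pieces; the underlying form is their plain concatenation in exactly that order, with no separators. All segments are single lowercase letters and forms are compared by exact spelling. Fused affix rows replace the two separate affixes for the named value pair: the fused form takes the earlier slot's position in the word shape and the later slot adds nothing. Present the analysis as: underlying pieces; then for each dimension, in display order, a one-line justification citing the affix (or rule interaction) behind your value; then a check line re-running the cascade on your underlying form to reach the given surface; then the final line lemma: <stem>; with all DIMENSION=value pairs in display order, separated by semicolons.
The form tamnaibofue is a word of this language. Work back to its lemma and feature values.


underlying: tamnaip-ofu-e
ASPECT=fe - signalled by the affix -e
NUM=em - signalled by the affix -ofu
check: tamnaipofue -> tamnaibofue
lemma: tamnaip; ASPECT=fe; NUM=em


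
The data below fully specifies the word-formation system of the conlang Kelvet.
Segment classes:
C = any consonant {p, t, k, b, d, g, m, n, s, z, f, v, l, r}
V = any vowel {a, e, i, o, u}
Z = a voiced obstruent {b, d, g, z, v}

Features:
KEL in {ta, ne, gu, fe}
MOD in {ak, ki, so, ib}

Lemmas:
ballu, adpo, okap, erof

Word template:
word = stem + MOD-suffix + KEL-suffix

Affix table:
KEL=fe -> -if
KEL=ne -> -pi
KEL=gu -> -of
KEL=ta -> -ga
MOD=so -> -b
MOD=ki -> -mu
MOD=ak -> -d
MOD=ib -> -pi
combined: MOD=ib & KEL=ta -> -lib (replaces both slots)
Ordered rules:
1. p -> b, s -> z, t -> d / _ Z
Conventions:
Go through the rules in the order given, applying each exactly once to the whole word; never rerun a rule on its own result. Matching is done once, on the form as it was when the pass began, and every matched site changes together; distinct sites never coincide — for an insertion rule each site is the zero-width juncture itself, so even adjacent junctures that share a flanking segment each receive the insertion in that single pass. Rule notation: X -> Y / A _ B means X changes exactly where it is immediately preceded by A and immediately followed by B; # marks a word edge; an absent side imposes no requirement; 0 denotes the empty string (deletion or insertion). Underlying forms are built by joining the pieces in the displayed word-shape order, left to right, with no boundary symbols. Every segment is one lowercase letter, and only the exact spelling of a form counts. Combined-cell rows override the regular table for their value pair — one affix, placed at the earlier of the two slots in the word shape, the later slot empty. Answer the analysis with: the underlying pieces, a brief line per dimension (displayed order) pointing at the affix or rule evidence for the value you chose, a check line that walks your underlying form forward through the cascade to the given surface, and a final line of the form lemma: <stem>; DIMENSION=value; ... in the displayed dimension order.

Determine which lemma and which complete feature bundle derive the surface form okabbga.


underlying: okap-b-ga
KEL=ta - signalled by the affix -ga
MOD=so - signalled by the affix -b
check: okapbga -> okabbga
lemma: okap; KEL=ta; MOD=so


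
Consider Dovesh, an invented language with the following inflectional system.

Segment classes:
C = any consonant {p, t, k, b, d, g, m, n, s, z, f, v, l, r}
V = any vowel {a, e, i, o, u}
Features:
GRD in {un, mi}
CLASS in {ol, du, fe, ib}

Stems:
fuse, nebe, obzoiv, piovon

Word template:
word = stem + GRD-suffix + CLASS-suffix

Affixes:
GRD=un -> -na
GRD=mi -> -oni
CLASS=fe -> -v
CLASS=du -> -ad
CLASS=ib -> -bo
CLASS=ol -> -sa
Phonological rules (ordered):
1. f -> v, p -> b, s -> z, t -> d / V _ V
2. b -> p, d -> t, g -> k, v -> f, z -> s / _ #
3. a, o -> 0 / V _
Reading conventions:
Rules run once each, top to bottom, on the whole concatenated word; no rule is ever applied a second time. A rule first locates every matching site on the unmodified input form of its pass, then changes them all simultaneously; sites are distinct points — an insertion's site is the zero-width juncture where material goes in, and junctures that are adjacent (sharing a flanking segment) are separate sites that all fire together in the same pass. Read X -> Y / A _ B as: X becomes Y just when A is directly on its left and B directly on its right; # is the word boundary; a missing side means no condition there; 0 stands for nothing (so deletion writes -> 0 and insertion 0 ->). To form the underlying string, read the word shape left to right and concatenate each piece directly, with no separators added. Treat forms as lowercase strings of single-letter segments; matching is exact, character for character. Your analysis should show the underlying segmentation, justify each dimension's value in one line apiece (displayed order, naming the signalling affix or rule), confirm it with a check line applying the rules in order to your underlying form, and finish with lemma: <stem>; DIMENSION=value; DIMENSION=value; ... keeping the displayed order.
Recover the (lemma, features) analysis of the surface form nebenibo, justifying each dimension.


underlying: nebe-oni-bo
GRD=mi - signalled by the affix -oni
CLASS=ib - signalled by the affix -bo
check: nebeonibo -> nebeonibo -> nebeonibo -> nebenibo
lemma: nebe; GRD=mi; CLASS=ib


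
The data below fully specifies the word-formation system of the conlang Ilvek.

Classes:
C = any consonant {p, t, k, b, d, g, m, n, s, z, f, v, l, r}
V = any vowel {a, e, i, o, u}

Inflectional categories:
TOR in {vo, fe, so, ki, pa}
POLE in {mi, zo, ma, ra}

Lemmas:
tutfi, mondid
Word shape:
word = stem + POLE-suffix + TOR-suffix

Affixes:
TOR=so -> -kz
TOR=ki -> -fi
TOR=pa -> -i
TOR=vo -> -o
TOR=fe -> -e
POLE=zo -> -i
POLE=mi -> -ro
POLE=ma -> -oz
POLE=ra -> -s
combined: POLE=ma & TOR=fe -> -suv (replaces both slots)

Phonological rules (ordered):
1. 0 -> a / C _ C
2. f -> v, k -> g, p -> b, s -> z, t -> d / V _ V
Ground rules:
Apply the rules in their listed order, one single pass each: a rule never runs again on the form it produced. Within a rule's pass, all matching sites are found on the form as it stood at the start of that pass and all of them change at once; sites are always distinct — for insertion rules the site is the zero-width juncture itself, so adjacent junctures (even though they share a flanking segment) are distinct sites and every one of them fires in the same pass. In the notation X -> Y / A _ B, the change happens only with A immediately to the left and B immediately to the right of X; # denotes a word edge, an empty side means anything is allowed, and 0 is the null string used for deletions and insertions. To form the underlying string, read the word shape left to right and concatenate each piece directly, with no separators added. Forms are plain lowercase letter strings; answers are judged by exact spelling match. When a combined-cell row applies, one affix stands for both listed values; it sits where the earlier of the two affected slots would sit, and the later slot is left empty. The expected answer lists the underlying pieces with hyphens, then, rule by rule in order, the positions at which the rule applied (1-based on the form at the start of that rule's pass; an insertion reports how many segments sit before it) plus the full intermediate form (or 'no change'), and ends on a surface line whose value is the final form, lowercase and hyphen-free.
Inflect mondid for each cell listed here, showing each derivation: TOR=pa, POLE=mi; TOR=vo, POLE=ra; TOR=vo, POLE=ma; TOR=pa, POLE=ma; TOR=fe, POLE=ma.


cell TOR=pa, POLE=mi:
underlying: mondid-ro-i
1. 0 -> a / C _ C: inserts after position(s) 3, 6: monadidaroi
2. f -> v, k -> g, p -> b, s -> z, t -> d / V _ V: no change
surface: monadidaroi

cell TOR=vo, POLE=ra:
underlying: mondid-s-o
1. 0 -> a / C _ C: inserts after position(s) 3, 6: monadidaso
2. f -> v, k -> g, p -> b, s -> z, t -> d / V _ V: fires at position(s) 9: monadidazo
surface: monadidazo

cell TOR=vo, POLE=ma:
underlying: mondid-oz-o
1. 0 -> a / C _ C: inserts after position(s) 3: monadidozo
2. f -> v, k -> g, p -> b, s -> z, t -> d / V _ V: no change
surface: monadidozo

cell TOR=pa, POLE=ma:
underlying: mondid-oz-i
1. 0 -> a / C _ C: inserts after position(s) 3: monadidozi
2. f -> v, k -> g, p -> b, s -> z, t -> d / V _ V: no change
surface: monadidozi

cell TOR=fe, POLE=ma:
underlying: mondid-suv
1. 0 -> a / C _ C: inserts after position(s) 3, 6: monadidasuv
2. f -> v, k -> g, p -> b, s -> z, t -> d / V _ V: fires at position(s) 9: monadidazuv
surface: monadidazuv


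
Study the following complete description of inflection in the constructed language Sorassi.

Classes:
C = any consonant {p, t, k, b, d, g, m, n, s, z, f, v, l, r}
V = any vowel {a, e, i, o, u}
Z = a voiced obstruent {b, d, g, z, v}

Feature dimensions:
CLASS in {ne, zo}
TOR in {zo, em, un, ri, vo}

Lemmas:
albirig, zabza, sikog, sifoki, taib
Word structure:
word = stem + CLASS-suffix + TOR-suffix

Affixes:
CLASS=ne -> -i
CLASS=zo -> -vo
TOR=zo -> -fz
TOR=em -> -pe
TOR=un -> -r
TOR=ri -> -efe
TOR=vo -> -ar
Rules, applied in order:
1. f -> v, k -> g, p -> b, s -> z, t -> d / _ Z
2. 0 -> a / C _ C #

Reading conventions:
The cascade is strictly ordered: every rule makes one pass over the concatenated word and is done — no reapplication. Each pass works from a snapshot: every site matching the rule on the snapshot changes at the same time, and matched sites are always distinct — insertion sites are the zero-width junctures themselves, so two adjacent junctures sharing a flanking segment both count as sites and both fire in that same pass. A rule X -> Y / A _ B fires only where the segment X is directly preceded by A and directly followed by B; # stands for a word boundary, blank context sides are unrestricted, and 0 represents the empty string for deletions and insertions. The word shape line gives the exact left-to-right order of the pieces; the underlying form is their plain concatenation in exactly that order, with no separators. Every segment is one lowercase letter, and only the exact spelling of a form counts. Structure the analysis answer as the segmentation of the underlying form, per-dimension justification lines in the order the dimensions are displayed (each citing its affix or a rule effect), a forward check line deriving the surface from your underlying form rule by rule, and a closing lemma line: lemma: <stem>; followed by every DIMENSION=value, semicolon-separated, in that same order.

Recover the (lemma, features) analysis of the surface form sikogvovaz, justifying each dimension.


underlying: sikog-vo-fz
CLASS=zo - signalled by the affix -vo
TOR=zo - signalled by the affix -fz
check: sikogvofz -> sikogvovz -> sikogvovaz
lemma: sikog; CLASS=zo; TOR=zo


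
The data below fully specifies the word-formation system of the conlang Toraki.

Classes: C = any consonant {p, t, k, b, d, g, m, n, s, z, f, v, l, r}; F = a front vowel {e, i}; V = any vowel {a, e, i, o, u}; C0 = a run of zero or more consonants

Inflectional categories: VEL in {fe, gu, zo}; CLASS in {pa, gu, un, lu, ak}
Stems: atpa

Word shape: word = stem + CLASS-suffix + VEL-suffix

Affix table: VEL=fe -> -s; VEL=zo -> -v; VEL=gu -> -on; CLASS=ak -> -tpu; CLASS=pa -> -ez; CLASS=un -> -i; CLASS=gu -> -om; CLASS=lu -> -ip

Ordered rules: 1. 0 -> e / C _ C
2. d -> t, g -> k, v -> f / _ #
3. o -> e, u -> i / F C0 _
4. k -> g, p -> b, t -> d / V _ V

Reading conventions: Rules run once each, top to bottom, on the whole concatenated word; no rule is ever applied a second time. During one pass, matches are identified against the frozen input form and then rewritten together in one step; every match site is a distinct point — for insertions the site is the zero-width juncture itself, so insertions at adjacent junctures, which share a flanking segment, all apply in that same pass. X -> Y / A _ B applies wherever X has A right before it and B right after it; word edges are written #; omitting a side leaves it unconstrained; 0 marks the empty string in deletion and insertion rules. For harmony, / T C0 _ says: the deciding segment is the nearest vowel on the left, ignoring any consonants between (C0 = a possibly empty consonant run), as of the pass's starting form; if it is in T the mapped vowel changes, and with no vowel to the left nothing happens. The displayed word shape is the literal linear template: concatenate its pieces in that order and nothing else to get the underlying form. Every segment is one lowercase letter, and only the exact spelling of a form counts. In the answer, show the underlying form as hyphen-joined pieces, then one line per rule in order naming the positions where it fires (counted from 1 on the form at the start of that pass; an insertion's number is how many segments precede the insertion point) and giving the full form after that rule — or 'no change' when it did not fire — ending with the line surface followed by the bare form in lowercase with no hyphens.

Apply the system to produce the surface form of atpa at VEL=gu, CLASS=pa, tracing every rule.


underlying: atpa-ez-on
1. 0 -> e / C _ C: inserts after position(s) 2: atepaezon
2. d -> t, g -> k, v -> f / _ #: no change
3. o -> e, u -> i / F C0 _: fires at position(s) 8: atepaezen
4. k -> g, p -> b, t -> d / V _ V: fires at position(s) 2, 4: adebaezen
surface: adebaezen


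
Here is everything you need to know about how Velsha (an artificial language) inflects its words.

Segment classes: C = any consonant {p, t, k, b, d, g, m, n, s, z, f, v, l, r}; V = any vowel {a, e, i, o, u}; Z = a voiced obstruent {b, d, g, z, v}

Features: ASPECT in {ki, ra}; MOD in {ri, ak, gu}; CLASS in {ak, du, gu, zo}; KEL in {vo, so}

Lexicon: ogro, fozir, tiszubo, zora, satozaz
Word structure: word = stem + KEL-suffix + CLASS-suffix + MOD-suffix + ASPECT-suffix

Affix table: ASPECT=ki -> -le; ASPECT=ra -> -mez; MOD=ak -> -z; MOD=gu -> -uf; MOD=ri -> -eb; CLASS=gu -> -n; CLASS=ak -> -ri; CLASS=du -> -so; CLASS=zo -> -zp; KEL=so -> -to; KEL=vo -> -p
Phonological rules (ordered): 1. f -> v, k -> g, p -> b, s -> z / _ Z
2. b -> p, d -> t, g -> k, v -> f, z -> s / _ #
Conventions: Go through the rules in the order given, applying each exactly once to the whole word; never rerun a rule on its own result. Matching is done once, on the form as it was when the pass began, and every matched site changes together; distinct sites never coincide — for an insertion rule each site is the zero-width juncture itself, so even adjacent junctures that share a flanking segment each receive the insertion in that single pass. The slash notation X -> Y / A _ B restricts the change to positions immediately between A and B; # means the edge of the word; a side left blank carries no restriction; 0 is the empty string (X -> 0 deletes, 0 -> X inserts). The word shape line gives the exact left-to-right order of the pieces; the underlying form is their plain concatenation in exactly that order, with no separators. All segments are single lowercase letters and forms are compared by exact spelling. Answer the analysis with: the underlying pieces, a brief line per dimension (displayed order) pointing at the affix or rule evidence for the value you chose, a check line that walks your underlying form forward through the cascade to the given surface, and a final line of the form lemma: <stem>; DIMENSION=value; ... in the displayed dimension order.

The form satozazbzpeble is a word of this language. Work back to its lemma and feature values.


underlying: satozaz-p-zp-eb-le
ASPECT=ki - signalled by the affix -le
MOD=ri - signalled by the affix -eb
CLASS=zo - signalled by the affix -zp
KEL=vo - signalled by the affix -p
check: satozazpzpeble -> satozazbzpeble -> satozazbzpeble
lemma: satozaz; ASPECT=ki; MOD=ri; CLASS=zo; KEL=vo


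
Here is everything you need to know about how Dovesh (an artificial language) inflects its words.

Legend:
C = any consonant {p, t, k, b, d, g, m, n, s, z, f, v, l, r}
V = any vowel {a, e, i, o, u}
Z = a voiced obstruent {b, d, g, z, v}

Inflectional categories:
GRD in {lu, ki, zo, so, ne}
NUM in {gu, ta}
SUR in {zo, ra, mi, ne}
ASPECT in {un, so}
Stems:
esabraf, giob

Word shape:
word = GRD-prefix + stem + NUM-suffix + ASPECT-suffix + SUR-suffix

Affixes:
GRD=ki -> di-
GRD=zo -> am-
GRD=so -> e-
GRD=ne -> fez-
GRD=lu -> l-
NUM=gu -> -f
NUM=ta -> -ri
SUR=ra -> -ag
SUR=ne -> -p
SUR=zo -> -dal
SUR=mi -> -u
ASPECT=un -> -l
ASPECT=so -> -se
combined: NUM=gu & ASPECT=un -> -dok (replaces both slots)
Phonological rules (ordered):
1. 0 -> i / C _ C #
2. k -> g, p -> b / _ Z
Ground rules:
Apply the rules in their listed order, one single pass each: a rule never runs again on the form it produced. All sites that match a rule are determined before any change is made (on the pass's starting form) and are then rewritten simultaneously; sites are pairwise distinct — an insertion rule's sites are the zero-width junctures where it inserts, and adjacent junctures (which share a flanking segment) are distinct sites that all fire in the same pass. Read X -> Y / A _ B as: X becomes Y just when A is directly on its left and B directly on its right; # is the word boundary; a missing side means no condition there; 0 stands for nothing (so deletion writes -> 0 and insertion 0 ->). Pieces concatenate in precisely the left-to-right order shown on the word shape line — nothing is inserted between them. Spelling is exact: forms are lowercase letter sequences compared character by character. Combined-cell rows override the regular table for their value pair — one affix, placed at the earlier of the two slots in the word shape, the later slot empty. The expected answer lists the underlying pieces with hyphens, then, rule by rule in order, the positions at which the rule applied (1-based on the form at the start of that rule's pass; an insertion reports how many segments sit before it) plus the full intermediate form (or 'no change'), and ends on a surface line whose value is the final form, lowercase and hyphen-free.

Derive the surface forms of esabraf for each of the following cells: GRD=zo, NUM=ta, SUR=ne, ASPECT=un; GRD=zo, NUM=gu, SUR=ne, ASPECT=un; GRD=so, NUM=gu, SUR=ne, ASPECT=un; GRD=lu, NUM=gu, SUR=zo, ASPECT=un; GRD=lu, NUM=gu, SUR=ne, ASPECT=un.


cell GRD=zo, NUM=ta, SUR=ne, ASPECT=un:
underlying: am-esabraf-ri-l-p
1. 0 -> i / C _ C #: inserts after position(s) 12: amesabrafrilip
2. k -> g, p -> b / _ Z: no change
surface: amesabrafrilip

cell GRD=zo, NUM=gu, SUR=ne, ASPECT=un:
underlying: am-esabraf-dok-p
1. 0 -> i / C _ C #: inserts after position(s) 12: amesabrafdokip
2. k -> g, p -> b / _ Z: no change
surface: amesabrafdokip

cell GRD=so, NUM=gu, SUR=ne, ASPECT=un:
underlying: e-esabraf-dok-p
1. 0 -> i / C _ C #: inserts after position(s) 11: eesabrafdokip
2. k -> g, p -> b / _ Z: no change
surface: eesabrafdokip

cell GRD=lu, NUM=gu, SUR=zo, ASPECT=un:
underlying: l-esabraf-dok-dal
1. 0 -> i / C _ C #: no change
2. k -> g, p -> b / _ Z: fires at position(s) 11: lesabrafdogdal
surface: lesabrafdogdal

cell GRD=lu, NUM=gu, SUR=ne, ASPECT=un:
underlying: l-esabraf-dok-p
1. 0 -> i / C _ C #: inserts after position(s) 11: lesabrafdokip
2. k -> g, p -> b / _ Z: no change
surface: lesabrafdokip


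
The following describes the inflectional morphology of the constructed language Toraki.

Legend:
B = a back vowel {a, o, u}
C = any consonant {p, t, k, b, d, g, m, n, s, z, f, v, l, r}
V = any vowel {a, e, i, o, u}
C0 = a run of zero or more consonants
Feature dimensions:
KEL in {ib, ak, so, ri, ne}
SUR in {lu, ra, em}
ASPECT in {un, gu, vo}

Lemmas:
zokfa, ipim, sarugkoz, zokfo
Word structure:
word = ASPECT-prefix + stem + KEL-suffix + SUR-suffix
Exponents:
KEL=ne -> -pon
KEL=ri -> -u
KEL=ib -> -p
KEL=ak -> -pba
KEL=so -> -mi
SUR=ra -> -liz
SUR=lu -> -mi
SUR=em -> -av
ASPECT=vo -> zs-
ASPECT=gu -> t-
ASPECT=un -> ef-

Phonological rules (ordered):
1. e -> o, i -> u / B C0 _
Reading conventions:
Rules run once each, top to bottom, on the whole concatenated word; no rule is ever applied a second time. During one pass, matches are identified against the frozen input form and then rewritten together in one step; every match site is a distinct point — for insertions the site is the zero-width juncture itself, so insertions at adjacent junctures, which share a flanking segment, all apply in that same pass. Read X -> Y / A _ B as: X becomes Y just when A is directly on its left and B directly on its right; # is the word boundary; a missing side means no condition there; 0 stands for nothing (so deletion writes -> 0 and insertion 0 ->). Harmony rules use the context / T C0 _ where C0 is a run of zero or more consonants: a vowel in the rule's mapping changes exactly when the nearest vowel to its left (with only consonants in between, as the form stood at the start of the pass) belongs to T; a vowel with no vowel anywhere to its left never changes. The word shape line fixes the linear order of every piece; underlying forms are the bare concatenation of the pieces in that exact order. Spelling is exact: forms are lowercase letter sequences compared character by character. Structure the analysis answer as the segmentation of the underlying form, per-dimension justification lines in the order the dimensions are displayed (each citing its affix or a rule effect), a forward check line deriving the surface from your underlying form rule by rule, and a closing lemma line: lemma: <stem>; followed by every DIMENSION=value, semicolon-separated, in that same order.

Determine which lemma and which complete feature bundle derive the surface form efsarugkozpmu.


underlying: ef-sarugkoz-p-mi
KEL=ib - signalled by the affix -p
SUR=lu - signalled by the affix -mi
ASPECT=un - signalled by the affix ef-
check: efsarugkozpmi -> efsarugkozpmu
lemma: sarugkoz; KEL=ib; SUR=lu; ASPECT=un


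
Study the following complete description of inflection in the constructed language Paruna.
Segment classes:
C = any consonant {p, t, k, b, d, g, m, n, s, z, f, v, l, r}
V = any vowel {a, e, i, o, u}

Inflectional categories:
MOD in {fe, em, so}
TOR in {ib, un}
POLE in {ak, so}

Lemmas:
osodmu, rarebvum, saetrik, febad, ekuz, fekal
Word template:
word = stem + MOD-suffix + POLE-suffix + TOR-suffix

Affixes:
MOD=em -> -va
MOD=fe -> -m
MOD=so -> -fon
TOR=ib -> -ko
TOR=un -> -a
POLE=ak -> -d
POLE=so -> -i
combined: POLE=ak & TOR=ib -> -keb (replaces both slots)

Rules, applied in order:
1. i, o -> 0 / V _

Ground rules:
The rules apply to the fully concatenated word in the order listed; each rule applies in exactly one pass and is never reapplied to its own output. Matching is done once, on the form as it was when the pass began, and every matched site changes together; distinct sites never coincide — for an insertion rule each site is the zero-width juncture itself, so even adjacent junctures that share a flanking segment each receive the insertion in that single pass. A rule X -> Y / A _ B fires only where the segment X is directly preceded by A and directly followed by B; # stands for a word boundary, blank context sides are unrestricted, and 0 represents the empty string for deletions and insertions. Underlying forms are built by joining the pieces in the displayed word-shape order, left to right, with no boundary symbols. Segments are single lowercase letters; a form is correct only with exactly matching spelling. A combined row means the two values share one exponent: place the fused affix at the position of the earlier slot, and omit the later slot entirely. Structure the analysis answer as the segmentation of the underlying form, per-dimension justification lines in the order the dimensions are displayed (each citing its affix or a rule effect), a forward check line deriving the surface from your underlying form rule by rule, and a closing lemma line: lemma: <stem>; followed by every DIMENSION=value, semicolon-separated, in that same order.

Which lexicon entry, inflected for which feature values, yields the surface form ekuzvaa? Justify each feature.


underlying: ekuz-va-i-a
MOD=em - signalled by the affix -va
TOR=un - signalled by the affix -a
POLE=so - signalled by the affix -i
check: ekuzvaia -> ekuzvaa
lemma: ekuz; MOD=em; TOR=un; POLE=so


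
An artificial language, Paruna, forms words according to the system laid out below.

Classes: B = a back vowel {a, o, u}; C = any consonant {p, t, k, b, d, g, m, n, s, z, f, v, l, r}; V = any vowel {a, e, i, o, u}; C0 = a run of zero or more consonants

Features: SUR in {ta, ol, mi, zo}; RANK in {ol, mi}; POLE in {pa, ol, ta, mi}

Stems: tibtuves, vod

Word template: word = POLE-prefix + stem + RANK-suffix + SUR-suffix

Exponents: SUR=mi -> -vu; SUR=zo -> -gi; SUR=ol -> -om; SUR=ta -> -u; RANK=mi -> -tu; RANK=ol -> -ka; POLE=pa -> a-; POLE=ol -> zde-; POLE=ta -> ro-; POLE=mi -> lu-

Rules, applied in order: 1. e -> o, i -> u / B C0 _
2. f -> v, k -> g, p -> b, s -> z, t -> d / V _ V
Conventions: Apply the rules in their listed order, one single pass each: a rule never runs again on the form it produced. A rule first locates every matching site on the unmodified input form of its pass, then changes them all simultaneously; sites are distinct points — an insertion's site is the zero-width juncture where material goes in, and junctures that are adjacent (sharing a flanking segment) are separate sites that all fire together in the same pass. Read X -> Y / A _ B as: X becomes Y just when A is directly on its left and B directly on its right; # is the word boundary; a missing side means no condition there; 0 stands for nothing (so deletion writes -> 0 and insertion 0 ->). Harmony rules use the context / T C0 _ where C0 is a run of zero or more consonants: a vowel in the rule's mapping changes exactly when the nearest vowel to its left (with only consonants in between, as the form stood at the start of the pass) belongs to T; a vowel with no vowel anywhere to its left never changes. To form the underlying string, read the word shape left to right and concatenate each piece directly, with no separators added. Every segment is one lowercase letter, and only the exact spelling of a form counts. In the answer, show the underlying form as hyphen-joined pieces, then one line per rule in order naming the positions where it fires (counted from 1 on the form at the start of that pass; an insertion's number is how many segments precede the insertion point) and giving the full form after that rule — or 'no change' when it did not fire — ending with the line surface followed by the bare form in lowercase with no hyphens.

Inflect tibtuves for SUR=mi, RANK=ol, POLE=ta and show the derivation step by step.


underlying: ro-tibtuves-ka-vu
1. e -> o, i -> u / B C0 _: fires at position(s) 4, 9: rotubtuvoskavu
2. f -> v, k -> g, p -> b, s -> z, t -> d / V _ V: fires at position(s) 3: rodubtuvoskavu
surface: rodubtuvoskavu


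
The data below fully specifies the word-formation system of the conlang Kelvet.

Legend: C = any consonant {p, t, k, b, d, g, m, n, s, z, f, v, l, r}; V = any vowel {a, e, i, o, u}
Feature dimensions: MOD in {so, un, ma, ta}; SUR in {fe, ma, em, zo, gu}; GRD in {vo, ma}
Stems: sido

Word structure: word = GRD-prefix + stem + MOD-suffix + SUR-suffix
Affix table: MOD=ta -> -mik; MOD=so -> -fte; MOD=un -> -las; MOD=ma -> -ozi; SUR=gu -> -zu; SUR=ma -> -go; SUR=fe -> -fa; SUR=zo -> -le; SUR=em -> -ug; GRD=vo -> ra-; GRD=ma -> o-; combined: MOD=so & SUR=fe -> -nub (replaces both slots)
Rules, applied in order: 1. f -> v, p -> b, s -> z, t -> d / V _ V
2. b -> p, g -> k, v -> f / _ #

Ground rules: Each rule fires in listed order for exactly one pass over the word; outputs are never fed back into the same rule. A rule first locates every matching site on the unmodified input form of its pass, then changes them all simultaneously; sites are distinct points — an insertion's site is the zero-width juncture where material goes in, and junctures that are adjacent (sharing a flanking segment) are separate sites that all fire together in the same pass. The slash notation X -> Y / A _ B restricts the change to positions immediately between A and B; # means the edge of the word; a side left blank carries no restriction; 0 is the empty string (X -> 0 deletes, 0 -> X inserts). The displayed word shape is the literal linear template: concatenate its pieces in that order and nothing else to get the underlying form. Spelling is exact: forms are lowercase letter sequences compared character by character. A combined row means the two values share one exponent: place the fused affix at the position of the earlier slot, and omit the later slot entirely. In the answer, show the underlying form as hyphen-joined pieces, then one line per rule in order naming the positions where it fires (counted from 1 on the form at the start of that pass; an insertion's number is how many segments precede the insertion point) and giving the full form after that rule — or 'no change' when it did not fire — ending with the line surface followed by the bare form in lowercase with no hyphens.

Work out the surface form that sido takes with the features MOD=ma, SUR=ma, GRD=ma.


underlying: o-sido-ozi-go
1. f -> v, p -> b, s -> z, t -> d / V _ V: fires at position(s) 2: ozidoozigo
2. b -> p, g -> k, v -> f / _ #: no change
surface: ozidoozigo


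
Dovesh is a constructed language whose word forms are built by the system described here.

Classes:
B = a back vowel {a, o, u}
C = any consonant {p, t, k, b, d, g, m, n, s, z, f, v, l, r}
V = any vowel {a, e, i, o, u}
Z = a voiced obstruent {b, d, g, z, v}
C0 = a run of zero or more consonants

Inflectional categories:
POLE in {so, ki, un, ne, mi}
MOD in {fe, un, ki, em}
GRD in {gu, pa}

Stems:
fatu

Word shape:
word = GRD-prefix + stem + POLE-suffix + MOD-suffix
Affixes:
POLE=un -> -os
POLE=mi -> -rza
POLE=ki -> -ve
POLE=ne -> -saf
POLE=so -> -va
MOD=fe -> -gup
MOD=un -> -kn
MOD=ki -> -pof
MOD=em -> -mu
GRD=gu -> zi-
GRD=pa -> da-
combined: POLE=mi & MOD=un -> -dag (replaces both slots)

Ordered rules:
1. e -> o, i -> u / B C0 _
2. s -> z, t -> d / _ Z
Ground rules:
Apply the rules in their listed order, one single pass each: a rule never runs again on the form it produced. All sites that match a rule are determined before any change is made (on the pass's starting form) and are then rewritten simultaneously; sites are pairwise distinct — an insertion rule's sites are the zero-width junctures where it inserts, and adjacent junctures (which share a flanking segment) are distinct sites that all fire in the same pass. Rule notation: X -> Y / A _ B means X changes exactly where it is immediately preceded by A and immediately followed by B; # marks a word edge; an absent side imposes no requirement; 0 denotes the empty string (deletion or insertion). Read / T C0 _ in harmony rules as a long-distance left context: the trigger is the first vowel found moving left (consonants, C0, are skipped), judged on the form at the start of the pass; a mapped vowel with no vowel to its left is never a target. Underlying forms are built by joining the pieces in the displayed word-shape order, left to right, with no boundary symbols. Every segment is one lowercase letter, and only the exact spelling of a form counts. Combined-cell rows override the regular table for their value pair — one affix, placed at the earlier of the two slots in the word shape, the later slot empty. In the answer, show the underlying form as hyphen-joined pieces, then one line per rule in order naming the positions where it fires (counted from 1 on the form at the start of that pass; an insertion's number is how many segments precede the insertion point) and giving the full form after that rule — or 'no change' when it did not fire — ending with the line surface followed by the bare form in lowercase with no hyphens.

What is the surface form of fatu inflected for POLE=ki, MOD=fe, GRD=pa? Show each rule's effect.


underlying: da-fatu-ve-gup
1. e -> o, i -> u / B C0 _: fires at position(s) 8: dafatuvogup
2. s -> z, t -> d / _ Z: no change
surface: dafatuvogup


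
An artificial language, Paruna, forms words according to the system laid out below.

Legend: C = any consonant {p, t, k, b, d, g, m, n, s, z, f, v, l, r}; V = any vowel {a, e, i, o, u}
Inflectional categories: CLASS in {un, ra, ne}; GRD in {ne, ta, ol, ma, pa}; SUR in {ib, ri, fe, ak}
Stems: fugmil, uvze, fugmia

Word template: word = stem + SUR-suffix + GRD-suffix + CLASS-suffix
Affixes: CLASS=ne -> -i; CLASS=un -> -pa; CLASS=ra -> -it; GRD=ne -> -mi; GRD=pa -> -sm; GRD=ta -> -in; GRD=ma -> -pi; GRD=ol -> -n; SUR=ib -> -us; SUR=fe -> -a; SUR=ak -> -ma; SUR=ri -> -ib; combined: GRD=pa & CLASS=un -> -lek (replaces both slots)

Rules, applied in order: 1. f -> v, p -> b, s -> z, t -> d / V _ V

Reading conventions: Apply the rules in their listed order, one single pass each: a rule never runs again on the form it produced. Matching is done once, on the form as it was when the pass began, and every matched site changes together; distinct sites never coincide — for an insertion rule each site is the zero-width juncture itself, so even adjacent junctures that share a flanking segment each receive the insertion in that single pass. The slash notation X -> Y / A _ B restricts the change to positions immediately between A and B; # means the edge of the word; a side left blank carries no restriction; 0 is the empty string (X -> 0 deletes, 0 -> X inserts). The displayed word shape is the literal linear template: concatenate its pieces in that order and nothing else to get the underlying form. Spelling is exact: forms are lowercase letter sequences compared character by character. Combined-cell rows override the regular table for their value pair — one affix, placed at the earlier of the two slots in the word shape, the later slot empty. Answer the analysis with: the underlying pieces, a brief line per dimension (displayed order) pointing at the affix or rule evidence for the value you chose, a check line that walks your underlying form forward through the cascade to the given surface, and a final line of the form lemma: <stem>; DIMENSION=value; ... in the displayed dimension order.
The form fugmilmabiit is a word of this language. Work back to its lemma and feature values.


underlying: fugmil-ma-pi-it
CLASS=ra - signalled by the affix -it
GRD=ma - signalled by the affix -pi
SUR=ak - signalled by the affix -ma
check: fugmilmapiit -> fugmilmabiit
lemma: fugmil; CLASS=ra; GRD=ma; SUR=ak


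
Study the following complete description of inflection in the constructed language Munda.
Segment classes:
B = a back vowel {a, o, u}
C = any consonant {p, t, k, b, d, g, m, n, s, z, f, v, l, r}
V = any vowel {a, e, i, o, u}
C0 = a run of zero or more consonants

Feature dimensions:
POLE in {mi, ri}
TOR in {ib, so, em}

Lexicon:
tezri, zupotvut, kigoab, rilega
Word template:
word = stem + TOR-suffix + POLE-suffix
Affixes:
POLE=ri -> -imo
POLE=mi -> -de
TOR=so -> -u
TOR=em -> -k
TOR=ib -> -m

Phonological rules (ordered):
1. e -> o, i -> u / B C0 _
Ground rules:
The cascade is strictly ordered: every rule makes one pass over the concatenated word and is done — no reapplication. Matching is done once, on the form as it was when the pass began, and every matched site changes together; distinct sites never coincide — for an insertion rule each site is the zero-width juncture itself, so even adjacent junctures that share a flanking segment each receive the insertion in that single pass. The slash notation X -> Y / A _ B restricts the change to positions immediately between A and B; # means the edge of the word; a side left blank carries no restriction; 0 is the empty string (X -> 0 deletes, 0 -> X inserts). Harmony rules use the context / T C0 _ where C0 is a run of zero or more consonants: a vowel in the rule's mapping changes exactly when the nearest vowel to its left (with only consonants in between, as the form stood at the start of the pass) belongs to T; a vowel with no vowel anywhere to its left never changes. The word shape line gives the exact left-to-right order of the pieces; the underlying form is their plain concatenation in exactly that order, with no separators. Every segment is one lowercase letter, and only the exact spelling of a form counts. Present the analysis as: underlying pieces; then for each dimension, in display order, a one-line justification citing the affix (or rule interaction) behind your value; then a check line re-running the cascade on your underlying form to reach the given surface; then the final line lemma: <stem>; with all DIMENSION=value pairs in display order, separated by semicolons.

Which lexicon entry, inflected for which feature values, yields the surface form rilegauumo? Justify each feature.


underlying: rilega-u-imo
POLE=ri - signalled by the affix -imo
TOR=so - signalled by the affix -u
check: rilegauimo -> rilegauumo
lemma: rilega; POLE=ri; TOR=so


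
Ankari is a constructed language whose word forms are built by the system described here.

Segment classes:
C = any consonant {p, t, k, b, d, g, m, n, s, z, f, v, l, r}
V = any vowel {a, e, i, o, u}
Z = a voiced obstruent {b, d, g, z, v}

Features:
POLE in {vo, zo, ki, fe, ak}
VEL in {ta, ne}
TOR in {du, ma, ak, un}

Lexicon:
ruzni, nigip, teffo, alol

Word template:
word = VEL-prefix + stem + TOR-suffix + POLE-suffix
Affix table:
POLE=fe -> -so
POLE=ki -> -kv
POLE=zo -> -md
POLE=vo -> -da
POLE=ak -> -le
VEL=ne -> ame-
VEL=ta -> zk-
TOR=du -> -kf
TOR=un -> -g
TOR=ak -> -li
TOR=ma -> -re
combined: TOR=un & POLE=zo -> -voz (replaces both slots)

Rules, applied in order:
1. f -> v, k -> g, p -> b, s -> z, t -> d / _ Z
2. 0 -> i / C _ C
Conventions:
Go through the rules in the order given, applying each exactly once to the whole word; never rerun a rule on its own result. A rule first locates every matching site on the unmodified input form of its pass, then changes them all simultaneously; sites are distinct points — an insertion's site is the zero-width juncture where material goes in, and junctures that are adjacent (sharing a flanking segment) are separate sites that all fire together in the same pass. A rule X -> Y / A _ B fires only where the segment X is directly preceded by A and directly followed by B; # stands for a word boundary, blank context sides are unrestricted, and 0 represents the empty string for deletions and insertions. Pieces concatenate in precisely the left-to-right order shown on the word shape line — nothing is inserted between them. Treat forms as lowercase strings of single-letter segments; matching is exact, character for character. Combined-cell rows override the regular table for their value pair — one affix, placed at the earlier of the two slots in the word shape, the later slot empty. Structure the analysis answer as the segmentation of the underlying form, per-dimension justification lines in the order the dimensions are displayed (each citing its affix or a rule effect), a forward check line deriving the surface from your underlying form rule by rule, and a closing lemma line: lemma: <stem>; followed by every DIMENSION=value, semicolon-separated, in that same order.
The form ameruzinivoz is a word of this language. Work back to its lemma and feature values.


underlying: ame-ruzni-voz
POLE=zo - signalled by the combined affix row
VEL=ne - signalled by the affix ame-
TOR=un - signalled by the combined affix row
check: ameruznivoz -> ameruznivoz -> ameruzinivoz
lemma: ruzni; POLE=zo; VEL=ne; TOR=un
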